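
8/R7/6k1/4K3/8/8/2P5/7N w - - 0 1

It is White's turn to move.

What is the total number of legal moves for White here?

White to move; king on e5.
In check: no.
Legal moves: Ra8, Rh7, Rg7+, Rf7, Re7, Rd7, Rc7, Rb7, Ra6+, Ra5, Ra4, Ra3, Ra2, Ra1, Ke6, Kd6, Kd5, Kf4, Ke4, Kd4, Ng3, Nf2, c3, c4.
Count: 24.

24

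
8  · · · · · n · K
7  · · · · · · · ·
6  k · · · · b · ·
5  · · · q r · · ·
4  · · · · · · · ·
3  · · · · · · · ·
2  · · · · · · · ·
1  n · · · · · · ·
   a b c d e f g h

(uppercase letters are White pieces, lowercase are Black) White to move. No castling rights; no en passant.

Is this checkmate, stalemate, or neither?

checkmate

White to move; white king on h8.
In check: yes, from the black bishop on f6.
King squares — g7: attacked by Bf6; h7: attacked by Nf8; g8: attacked by Qd5.
Legal moves for White: none.
In check with no legal moves → checkmate.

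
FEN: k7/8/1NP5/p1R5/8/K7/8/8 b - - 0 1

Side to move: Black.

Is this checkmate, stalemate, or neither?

Black to move; black king on a8.
In check: yes, from the white knight on b6.
Legal moves for Black: Kb8, Ka7.
Black is in check but has 2 legal moves → neither.

neither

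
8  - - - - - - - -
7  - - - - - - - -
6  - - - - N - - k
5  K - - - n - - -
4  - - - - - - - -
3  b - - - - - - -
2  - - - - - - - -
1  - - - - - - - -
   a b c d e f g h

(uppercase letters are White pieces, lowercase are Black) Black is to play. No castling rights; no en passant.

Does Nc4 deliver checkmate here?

After Nc4: white king on a5; in check: yes, from the black knight on c4.
White has 3 legal replies: Ka6, Kb5, Ka4.
In check but a legal move exists → not checkmate.

no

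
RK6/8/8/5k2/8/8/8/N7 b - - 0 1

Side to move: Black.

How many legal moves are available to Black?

Black to move; king on f5.
In check: no.
Legal moves: Kg6, Kf6, Ke6, Kg5, Ke5, Kg4, Kf4, Ke4.
Count: 8.

8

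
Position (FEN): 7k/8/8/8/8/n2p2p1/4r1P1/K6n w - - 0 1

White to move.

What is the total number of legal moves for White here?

0

White to move; king on a1.
In check: no.
Legal moves: none.
Count: 0.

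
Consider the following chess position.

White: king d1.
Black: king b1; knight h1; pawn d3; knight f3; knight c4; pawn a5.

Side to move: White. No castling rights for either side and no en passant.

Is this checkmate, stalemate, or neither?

White to move; white king on d1.
In check: no.
King squares — c1: attacked by Kb1; e1: attacked by Nf3; c2: attacked by Kb1; d2: attacked by Nf3; e2: attacked by Pd3.
Legal moves for White: none.
Not in check and no legal moves → stalemate.

stalemate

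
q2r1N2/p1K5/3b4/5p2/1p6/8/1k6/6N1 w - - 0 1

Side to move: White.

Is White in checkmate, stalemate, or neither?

checkmate

White to move; white king on c7.
In check: yes, from the black bishop on d6.
King squares — b6: attacked by Pa7; c6: attacked by Qa8; d6: attacked by Rd8; b7: attacked by Qa8; d7: attacked by Rd8; b8: attacked by Bd6; c8: attacked by Qa8; d8: attacked by Qa8.
Legal moves for White: none.
In check with no legal moves → checkmate.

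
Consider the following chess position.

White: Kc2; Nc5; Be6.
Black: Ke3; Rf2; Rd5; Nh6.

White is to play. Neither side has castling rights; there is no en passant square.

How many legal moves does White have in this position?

White to move; king on c2.
In check: yes, from the black rook on f2.
Legal moves: Kc3, Kb3, Kc1, Kb1.
Count: 4.

4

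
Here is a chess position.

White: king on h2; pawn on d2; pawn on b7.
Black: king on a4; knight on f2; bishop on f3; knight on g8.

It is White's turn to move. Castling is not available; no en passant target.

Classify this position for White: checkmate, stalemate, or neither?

White to move; white king on h2.
In check: no.
Legal moves for White: Kg3, Kg1, b8=Q, b8=R, b8=B, b8=N, d3, d4.
White has 8 legal moves and is not in check → neither.

neither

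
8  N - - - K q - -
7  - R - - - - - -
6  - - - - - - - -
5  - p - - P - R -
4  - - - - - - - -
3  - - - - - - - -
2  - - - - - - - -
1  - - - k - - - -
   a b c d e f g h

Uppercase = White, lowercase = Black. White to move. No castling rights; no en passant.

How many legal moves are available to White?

2

White to move; king on e8.
In check: yes, from the black queen on f8.
Legal moves: Kxf8, Kd7.
Count: 2.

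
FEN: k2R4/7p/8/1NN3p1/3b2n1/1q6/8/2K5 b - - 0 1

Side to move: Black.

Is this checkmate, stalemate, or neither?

checkmate

Black to move; black king on a8.
In check: yes, from the white rook on d8.
King squares — a7: attacked by Nb5; b7: attacked by Nc5; b8: attacked by Rd8.
Legal moves for Black: none.
In check with no legal moves → checkmate.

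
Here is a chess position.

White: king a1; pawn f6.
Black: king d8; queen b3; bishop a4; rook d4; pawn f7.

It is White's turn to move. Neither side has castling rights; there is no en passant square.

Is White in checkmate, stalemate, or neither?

White to move; white king on a1.
In check: no.
King squares — b1: attacked by Qb3; a2: attacked by Qb3; b2: attacked by Qb3.
Legal moves for White: none.
Not in check and no legal moves → stalemate.

stalemate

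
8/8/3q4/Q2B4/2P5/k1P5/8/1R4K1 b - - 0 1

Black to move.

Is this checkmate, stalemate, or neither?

checkmate

Black to move; black king on a3.
In check: yes, from the white queen on a5.
King squares — a2: attacked by Qa5; b2: attacked by Rb1; b3: attacked by Rb1; a4: attacked by Qa5; b4: attacked by Rb1.
Legal moves for Black: none.
In check with no legal moves → checkmate.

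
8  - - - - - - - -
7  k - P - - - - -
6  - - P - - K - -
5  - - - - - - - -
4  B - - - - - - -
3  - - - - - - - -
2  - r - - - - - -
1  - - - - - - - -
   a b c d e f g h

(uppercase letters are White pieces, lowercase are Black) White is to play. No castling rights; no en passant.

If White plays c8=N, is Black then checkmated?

no

After c8=N: black king on a7; in check: yes, from the white knight on c8.
Black has 3 legal replies: Kb8, Ka8, Ka6.
In check but a legal move exists → not checkmate.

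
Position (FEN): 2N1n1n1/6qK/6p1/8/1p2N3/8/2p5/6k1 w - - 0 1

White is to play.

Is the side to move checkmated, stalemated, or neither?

checkmate

White to move; white king on h7.
In check: yes, from the black queen on g7.
King squares — g6: attacked by Qg7; h6: attacked by Qg7; g7: attacked by Ne8; g8: attacked by Qg7; h8: attacked by Qg7.
Legal moves for White: none.
In check with no legal moves → checkmate.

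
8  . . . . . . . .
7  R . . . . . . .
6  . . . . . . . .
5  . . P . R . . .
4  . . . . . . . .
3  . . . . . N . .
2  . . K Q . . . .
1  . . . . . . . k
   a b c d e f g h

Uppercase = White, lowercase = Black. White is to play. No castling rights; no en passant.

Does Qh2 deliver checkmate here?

yes

After Qh2: black king on h1; in check: yes, from the white queen on h2.
King squares — g1: attacked by Qh2; g2: attacked by Qh2; h2: attacked by Nf3.
Black has no legal moves → checkmate.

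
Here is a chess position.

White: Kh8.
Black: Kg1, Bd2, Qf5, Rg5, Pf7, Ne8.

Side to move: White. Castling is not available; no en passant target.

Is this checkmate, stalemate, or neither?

White to move; white king on h8.
In check: no.
King squares — g7: attacked by Rg5; h7: attacked by Qf5; g8: attacked by Rg5.
Legal moves for White: none.
Not in check and no legal moves → stalemate.

stalemate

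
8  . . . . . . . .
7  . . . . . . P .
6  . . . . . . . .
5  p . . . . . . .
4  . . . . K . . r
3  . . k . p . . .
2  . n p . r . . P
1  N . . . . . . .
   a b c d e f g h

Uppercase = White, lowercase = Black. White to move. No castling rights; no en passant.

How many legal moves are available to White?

White to move; king on e4.
In check: yes, from the black rook on h4.
Legal moves: Kf5, Ke5, Kd5, Kf3.
Count: 4.

4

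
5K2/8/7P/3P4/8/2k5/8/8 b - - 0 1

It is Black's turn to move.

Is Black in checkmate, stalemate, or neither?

neither

Black to move; black king on c3.
In check: no.
Legal moves for Black: Kd4, Kc4, Kb4, Kd3, Kb3, Kd2, Kc2, Kb2.
Black has 8 legal moves and is not in check → neither.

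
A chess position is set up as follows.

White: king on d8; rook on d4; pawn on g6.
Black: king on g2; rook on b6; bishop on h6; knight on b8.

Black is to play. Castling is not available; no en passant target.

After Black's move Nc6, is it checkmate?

After Nc6: white king on d8; in check: yes, from the black knight on c6.
White has 4 legal replies: Ke8, Kc8, Kd7, Kc7.
In check but a legal move exists → not checkmate.

no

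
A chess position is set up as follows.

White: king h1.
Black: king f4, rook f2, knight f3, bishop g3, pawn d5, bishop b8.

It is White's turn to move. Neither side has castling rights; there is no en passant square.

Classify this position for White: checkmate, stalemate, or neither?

White to move; white king on h1.
In check: no.
King squares — g1: attacked by Nf3; g2: attacked by Rf2; h2: attacked by Rf2.
Legal moves for White: none.
Not in check and no legal moves → stalemate.

stalemate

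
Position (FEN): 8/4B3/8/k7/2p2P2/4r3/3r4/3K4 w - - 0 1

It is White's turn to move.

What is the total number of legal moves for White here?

White to move; king on d1.
In check: yes, from the black rook on d2.
Legal moves: Kxd2, Kc1.
Count: 2.

2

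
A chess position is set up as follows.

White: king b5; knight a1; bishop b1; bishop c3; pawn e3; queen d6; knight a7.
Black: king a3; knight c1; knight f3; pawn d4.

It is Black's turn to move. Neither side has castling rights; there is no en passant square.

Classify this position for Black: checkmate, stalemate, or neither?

Black to move; black king on a3.
In check: yes, from the white queen on d6.
King squares — a2: attacked by Bb1; b2: attacked by Bc3; b3: attacked by Na1; a4: attacked by Kb5; b4: attacked by Bc3.
Legal moves for Black: none.
In check with no legal moves → checkmate.

checkmate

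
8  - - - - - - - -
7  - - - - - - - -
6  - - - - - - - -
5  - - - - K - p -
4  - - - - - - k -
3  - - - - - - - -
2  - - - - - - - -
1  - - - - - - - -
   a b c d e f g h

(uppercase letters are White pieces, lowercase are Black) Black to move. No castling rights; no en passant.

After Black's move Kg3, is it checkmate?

no

After Kg3: white king on e5; in check: no.
White is not in check, so this cannot be checkmate.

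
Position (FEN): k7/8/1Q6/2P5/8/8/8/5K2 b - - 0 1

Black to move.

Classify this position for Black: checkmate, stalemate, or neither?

Black to move; black king on a8.
In check: no.
King squares — a7: attacked by Qb6; b7: attacked by Qb6; b8: attacked by Qb6.
Legal moves for Black: none.
Not in check and no legal moves → stalemate.

stalemate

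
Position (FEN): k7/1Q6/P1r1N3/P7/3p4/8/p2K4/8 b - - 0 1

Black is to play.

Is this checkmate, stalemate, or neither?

checkmate

Black to move; black king on a8.
In check: yes, from the white queen on b7.
King squares — a7: attacked by Qb7; b7: attacked by Pa6; b8: attacked by Qb7.
Legal moves for Black: none.
In check with no legal moves → checkmate.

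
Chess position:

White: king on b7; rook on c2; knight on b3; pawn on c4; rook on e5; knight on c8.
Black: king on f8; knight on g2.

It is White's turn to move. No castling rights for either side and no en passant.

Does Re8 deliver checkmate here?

no

After Re8: black king on f8; in check: yes, from the white rook on e8.
Black has 3 legal replies: Kxe8, Kg7, Kf7.
In check but a legal move exists → not checkmate.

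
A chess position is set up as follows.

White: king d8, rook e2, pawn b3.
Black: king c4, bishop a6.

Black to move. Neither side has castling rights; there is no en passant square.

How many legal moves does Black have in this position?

Black to move; king on c4.
In check: yes, from the white pawn on b3.
Legal moves: Kd5, Kc5, Kb5, Kd4, Kb4, Kd3, Kc3, Kxb3.
Count: 8.

8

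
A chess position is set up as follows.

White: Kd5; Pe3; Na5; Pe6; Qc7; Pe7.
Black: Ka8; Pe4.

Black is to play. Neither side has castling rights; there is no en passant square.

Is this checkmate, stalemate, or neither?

Black to move; black king on a8.
In check: no.
King squares — a7: attacked by Qc7; b7: attacked by Na5; b8: attacked by Qc7.
Legal moves for Black: none.
Not in check and no legal moves → stalemate.

stalemate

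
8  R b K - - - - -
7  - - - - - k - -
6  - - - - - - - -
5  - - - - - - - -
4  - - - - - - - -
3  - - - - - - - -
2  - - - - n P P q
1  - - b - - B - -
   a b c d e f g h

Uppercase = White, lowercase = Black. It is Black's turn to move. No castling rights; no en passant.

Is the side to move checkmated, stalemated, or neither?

neither

Black to move; black king on f7.
In check: no.
Legal moves for Black include: Bc7, Ba7, Bd6, Be5, Bbf4, Bg3, Kg8, Kf8, Ke8, Kg7, Ke7, Kg6, Kf6, Ke6, Qh8+, Qh7, Qc7#, Qh6, ... (list truncated; more exist).
Black has legal moves and is not in check → neither.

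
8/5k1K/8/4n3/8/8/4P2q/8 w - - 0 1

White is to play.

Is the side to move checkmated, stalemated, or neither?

checkmate

White to move; white king on h7.
In check: yes, from the black queen on h2.
King squares — g6: attacked by Ne5; h6: attacked by Qh2; g7: attacked by Kf7; g8: attacked by Kf7; h8: attacked by Qh2.
Legal moves for White: none.
In check with no legal moves → checkmate.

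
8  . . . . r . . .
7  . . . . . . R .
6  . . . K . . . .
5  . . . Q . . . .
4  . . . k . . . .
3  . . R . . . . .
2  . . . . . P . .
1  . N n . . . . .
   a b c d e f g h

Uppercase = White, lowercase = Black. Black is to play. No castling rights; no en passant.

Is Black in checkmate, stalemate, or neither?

checkmate

Black to move; black king on d4.
In check: yes, from the white queen on d5.
King squares — c3: attacked by Nb1; d3: attacked by Rc3; e3: attacked by Pf2; c4: attacked by Rc3; e4: attacked by Qd5; c5: attacked by Rc3; d5: attacked by Kd6; e5: attacked by Qd5.
Legal moves for Black: none.
In check with no legal moves → checkmate.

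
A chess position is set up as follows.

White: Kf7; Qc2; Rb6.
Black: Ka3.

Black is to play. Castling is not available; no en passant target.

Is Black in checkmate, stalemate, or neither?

stalemate

Black to move; black king on a3.
In check: no.
King squares — a2: attacked by Qc2; b2: attacked by Qc2; b3: attacked by Qc2; a4: attacked by Qc2; b4: attacked by Rb6.
Legal moves for Black: none.
Not in check and no legal moves → stalemate.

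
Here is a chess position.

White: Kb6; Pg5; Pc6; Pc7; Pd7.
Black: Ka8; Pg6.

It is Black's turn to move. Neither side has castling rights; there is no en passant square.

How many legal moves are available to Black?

0

Black to move; king on a8.
In check: no.
Legal moves: none.
Count: 0.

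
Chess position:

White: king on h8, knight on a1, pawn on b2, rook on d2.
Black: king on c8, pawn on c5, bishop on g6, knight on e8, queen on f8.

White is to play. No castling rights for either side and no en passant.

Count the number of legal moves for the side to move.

0

White to move; king on h8.
In check: yes, from the black queen on f8.
Legal moves: none.
Count: 0.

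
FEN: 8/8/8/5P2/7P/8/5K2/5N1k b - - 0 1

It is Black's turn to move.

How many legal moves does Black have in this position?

0

Black to move; king on h1.
In check: no.
Legal moves: none.
Count: 0.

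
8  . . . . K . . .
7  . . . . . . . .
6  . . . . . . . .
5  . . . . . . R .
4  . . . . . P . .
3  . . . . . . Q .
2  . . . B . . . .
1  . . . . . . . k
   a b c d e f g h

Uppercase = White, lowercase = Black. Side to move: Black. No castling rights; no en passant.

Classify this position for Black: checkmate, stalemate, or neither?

Black to move; black king on h1.
In check: no.
King squares — g1: attacked by Qg3; g2: attacked by Qg3; h2: attacked by Qg3.
Legal moves for Black: none.
Not in check and no legal moves → stalemate.

stalemate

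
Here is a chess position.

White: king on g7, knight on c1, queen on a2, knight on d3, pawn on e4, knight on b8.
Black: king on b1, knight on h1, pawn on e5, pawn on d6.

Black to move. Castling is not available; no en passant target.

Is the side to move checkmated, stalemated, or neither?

checkmate

Black to move; black king on b1.
In check: yes, from the white queen on a2.
King squares — a1: attacked by Qa2; c1: attacked by Nd3; a2: attacked by Nc1; b2: attacked by Qa2; c2: attacked by Qa2.
Legal moves for Black: none.
In check with no legal moves → checkmate.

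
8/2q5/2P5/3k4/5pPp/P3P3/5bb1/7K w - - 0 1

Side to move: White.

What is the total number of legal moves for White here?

2

White to move; king on h1.
In check: yes, from the black bishop on g2.
Legal moves: Kh2, Kxg2.
Count: 2.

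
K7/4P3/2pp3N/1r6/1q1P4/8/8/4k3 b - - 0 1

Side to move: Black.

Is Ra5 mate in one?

yes

After Ra5: white king on a8; in check: yes, from the black rook on a5.
King squares — a7: attacked by Ra5; b7: attacked by Qb4; b8: attacked by Qb4.
White has no legal moves → checkmate.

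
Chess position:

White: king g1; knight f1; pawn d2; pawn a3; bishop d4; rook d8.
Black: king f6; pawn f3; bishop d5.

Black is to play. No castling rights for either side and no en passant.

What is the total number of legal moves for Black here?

Black to move; king on f6.
In check: yes, from the white bishop on d4.
Legal moves: Kf7, Ke7, Kg6, Ke6, Kg5, Kf5.
Count: 6.

6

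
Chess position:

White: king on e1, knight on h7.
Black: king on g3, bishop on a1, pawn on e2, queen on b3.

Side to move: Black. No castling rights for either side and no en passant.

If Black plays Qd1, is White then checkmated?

yes

After Qd1: white king on e1; in check: yes, from the black queen on d1.
King squares — d1: attacked by Pe2; f1: attacked by Qd1; d2: attacked by Qd1; e2: attacked by Qd1; f2: attacked by Kg3.
White has no legal moves → checkmate.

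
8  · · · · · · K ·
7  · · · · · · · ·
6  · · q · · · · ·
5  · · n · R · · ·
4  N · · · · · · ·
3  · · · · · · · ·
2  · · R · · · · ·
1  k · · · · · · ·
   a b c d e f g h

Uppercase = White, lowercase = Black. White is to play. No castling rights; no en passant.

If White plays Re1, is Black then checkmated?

yes

After Re1: black king on a1; in check: yes, from the white rook on e1.
King squares — b1: attacked by Re1; a2: attacked by Rc2; b2: attacked by Rc2.
Black has no legal moves → checkmate.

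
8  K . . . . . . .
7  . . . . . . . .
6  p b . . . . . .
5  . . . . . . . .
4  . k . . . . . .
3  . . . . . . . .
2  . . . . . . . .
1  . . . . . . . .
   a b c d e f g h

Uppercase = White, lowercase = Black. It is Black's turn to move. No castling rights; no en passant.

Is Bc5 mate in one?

After Bc5: white king on a8; in check: no.
White is not in check, so this cannot be checkmate.

no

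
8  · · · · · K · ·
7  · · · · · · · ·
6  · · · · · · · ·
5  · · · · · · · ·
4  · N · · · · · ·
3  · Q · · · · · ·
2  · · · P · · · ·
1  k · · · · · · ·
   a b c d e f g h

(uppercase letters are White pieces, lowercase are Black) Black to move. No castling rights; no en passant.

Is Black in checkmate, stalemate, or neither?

Black to move; black king on a1.
In check: no.
King squares — b1: attacked by Qb3; a2: attacked by Qb3; b2: attacked by Qb3.
Legal moves for Black: none.
Not in check and no legal moves → stalemate.

stalemate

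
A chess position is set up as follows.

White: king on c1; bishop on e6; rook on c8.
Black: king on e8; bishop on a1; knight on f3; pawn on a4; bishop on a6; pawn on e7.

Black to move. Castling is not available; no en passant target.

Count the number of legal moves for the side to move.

Black to move; king on e8.
In check: yes, from the white rook on c8.
Legal moves: Bxc8.
Count: 1.

1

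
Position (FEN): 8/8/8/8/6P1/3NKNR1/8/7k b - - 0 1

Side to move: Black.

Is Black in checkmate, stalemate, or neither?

Black to move; black king on h1.
In check: no.
King squares — g1: attacked by Nf3; g2: attacked by Rg3; h2: attacked by Nf3.
Legal moves for Black: none.
Not in check and no legal moves → stalemate.

stalemate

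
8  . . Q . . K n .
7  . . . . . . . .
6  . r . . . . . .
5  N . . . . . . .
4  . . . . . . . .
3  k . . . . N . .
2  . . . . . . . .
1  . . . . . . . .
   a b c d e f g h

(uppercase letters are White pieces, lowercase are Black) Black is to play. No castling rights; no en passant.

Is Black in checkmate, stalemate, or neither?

Black to move; black king on a3.
In check: no.
Legal moves for Black include: Ne7, Nh6, Nf6, Rb8, Rb7, Rh6, Rg6, Rf6+, Re6, Rd6, Rc6, Ra6, Rb5, Rb4, Rb3, Rb2, Rb1, Kb4, ... (list truncated; more exist).
Black has legal moves and is not in check → neither.

neither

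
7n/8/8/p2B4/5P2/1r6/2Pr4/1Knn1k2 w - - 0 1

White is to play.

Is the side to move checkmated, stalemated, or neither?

White to move; white king on b1.
In check: yes, from the black rook on b3.
Legal moves for White: Kxc1, Ka1, Bxb3, cxb3.
White is in check but has 4 legal moves → neither.

neither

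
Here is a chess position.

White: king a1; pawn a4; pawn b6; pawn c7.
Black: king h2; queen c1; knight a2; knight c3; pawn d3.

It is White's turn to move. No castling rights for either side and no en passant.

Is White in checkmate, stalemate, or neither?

White to move; white king on a1.
In check: yes, from the black queen on c1.
King squares — b1: attacked by Qc1; a2: attacked by Nc3; b2: attacked by Qc1.
Legal moves for White: none.
In check with no legal moves → checkmate.

checkmate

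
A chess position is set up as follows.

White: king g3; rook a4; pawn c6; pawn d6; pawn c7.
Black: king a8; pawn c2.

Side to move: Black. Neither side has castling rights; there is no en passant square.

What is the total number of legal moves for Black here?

Black to move; king on a8.
In check: yes, from the white rook on a4.
Legal moves: none.
Count: 0.

0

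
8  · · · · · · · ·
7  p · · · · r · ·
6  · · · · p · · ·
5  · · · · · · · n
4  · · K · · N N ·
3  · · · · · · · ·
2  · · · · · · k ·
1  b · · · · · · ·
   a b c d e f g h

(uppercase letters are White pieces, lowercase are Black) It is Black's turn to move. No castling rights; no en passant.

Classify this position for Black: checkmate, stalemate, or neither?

neither

Black to move; black king on g2.
In check: yes, from the white knight on f4.
Legal moves for Black: Kg3, Kf3, Kh1, Kg1, Kf1, Rxf4+, Nxf4.
Black is in check but has 7 legal moves → neither.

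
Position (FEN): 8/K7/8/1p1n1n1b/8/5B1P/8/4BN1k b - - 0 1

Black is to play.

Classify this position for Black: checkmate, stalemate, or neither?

neither

Black to move; black king on h1.
In check: yes, from the white bishop on f3.
King squares — g1: available; g2: attacked by Bf3; h2: attacked by Nf1.
Legal moves for Black: Kg1, Bxf3.
Black is in check but has 2 legal moves → neither.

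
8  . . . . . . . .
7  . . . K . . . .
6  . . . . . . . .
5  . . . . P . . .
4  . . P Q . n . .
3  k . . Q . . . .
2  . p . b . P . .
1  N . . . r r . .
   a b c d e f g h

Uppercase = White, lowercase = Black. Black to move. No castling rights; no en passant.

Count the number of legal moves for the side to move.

Black to move; king on a3.
In check: yes, from the white queen on d3.
Legal moves: Kb4, Ka4, Ka2, Nxd3, Bc3.
Count: 5.

5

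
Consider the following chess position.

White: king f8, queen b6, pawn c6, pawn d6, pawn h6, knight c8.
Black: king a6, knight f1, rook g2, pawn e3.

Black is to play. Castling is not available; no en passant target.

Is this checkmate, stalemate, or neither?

Black to move; black king on a6.
In check: yes, from the white queen on b6.
King squares — a5: attacked by Qb6; b5: attacked by Qb6; b6: attacked by Nc8; a7: attacked by Qb6; b7: attacked by Qb6.
Legal moves for Black: none.
In check with no legal moves → checkmate.

checkmate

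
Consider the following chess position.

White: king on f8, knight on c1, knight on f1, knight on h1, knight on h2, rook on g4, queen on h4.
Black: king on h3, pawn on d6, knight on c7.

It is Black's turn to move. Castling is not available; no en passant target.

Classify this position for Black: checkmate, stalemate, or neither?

Black to move; black king on h3.
In check: yes, from the white queen on h4.
King squares — g2: attacked by Rg4; h2: attacked by Nf1; g3: attacked by Nf1; g4: attacked by Nh2; h4: attacked by Rg4.
Legal moves for Black: none.
In check with no legal moves → checkmate.

checkmate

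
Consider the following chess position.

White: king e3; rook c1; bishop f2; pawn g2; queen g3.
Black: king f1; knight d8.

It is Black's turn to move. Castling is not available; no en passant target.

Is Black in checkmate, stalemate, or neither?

Black to move; black king on f1.
In check: yes, from the white rook on c1.
King squares — e1: attacked by Rc1; g1: attacked by Rc1; e2: attacked by Ke3; f2: attacked by Ke3; g2: attacked by Qg3.
Legal moves for Black: none.
In check with no legal moves → checkmate.

checkmate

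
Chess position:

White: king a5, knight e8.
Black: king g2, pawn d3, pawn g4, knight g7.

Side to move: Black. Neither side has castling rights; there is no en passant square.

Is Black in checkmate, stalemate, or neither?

Black to move; black king on g2.
In check: no.
Legal moves for Black: Nxe8, Ne6, Nh5, Nf5, Kh3, Kg3, Kf3, Kh2, Kf2, Kh1, Kg1, Kf1, g3, d2.
Black has 14 legal moves and is not in check → neither.

neither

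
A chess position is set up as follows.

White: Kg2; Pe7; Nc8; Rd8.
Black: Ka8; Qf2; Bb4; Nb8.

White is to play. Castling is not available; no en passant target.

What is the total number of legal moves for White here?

White to move; king on g2.
In check: yes, from the black queen on f2.
Legal moves: Kh3, Kxf2, Kh1.
Count: 3.

3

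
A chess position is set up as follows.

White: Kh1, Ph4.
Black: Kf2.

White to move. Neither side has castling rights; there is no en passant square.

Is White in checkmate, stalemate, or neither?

neither

White to move; white king on h1.
In check: no.
Legal moves for White: Kh2, h5.
White has 2 legal moves and is not in check → neither.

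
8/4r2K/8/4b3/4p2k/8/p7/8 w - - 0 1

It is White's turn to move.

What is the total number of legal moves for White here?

3

White to move; king on h7.
In check: yes, from the black rook on e7.
Legal moves: Kg8, Kh6, Kg6.
Count: 3.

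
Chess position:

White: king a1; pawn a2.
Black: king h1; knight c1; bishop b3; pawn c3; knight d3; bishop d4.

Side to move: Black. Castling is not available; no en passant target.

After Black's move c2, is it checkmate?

After c2: white king on a1; in check: yes, from the black bishop on d4.
King squares — b1: attacked by Pc2; a2: own pawn; b2: attacked by Nd3.
White has no legal moves → checkmate.

yes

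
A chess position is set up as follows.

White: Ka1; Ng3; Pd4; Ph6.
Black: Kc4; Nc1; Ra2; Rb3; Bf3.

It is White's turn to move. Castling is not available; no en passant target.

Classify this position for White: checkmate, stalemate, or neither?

White to move; white king on a1.
In check: yes, from the black rook on a2.
King squares — b1: attacked by Rb3; a2: attacked by Nc1; b2: attacked by Ra2.
Legal moves for White: none.
In check with no legal moves → checkmate.

checkmate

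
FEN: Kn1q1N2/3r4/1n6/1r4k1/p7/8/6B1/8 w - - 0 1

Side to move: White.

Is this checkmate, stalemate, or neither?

White to move; white king on a8.
In check: yes, from the black knight on b6.
King squares — a7: attacked by Rd7; b7: attacked by Rd7; b8: attacked by Qd8.
Legal moves for White: none.
In check with no legal moves → checkmate.

checkmate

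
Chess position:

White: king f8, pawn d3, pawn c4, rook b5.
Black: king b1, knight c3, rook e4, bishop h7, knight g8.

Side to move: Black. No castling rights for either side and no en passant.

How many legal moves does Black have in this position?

Black to move; king on b1.
In check: yes, from the white rook on b5.
Legal moves: Kc2, Ka2, Kc1, Ka1, Nxb5.
Count: 5.

5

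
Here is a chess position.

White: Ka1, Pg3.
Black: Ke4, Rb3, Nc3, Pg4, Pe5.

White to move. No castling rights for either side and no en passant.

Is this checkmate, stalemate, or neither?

White to move; white king on a1.
In check: no.
King squares — b1: attacked by Rb3; a2: attacked by Nc3; b2: attacked by Rb3.
Legal moves for White: none.
Not in check and no legal moves → stalemate.

stalemate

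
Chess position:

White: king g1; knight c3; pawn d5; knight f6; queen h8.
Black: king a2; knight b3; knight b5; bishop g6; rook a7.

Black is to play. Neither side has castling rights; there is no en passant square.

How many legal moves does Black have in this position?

Black to move; king on a2.
In check: yes, from the white knight on c3.
Legal moves: Ka3, Kb2, Ka1, Nxc3.
Count: 4.

4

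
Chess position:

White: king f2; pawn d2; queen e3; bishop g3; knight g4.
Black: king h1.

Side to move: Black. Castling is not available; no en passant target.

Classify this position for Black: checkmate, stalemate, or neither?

stalemate

Black to move; black king on h1.
In check: no.
King squares — g1: attacked by Kf2; g2: attacked by Kf2; h2: attacked by Bg3.
Legal moves for Black: none.
Not in check and no legal moves → stalemate.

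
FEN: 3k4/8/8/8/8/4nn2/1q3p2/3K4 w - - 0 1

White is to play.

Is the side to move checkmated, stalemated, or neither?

checkmate

White to move; white king on d1.
In check: yes, from the black knight on e3.
King squares — c1: attacked by Qb2; e1: attacked by Pf2; c2: attacked by Qb2; d2: attacked by Qb2; e2: attacked by Qb2.
Legal moves for White: none.
In check with no legal moves → checkmate.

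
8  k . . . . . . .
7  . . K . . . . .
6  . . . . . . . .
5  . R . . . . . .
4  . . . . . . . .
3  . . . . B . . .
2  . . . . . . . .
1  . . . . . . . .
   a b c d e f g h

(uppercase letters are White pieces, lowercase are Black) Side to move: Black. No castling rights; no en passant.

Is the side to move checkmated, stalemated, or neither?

stalemate

Black to move; black king on a8.
In check: no.
King squares — a7: attacked by Be3; b7: attacked by Rb5; b8: attacked by Rb5.
Legal moves for Black: none.
Not in check and no legal moves → stalemate.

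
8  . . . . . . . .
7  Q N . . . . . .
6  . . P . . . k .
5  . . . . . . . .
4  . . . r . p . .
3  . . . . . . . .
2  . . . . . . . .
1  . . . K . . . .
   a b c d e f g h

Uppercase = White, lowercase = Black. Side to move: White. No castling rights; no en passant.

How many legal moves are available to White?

White to move; king on d1.
In check: yes, from the black rook on d4.
Legal moves: Ke2, Kc2, Ke1, Kc1, Qxd4.
Count: 5.

5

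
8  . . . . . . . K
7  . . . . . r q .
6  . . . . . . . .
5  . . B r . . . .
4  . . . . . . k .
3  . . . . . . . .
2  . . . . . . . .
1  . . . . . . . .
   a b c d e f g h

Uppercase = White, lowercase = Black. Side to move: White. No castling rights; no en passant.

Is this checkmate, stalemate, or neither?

White to move; white king on h8.
In check: yes, from the black queen on g7.
King squares — g7: attacked by Rf7; h7: attacked by Qg7; g8: attacked by Qg7.
Legal moves for White: none.
In check with no legal moves → checkmate.

checkmate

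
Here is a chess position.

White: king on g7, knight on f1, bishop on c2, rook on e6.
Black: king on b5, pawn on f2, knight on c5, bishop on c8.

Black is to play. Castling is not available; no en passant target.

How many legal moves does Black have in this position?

Black to move; king on b5.
In check: no.
Legal moves: Bd7, Bb7, Bxe6, Ba6, Nd7, Nb7, Nxe6+, Na6, Ne4, Na4, Nd3, Nb3, Ka5, Kc4, Kb4.
Count: 15.

15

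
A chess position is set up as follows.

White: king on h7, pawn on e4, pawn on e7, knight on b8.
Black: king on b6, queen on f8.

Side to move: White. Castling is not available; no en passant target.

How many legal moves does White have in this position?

White to move; king on h7.
In check: no.
Legal moves: Nd7+, Nc6, Na6, Kg6, exf8=Q, exf8=R, exf8=B, exf8=N, e8=Q, e8=R, e8=B, e8=N, e5.
Count: 13.

13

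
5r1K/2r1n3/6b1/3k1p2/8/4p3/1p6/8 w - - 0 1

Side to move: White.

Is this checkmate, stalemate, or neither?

White to move; white king on h8.
In check: yes, from the black rook on f8.
King squares — g7: available; h7: attacked by Bg6; g8: attacked by Ne7.
Legal moves for White: Kg7.
White is in check but has 1 legal move → neither.

neither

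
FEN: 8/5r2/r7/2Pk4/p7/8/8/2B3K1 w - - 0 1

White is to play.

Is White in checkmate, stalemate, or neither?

neither

White to move; white king on g1.
In check: no.
Legal moves for White: Kh2, Kg2, Kh1, Bh6, Bg5, Bf4, Be3, Ba3, Bd2, Bb2, c6.
White has 11 legal moves and is not in check → neither.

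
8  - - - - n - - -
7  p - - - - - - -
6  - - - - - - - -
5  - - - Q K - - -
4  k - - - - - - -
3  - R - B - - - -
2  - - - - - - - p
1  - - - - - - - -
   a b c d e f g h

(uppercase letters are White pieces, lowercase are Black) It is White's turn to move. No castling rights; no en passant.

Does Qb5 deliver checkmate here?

yes

After Qb5: black king on a4; in check: yes, from the white queen on b5.
King squares — a3: attacked by Rb3; b3: attacked by Qb5; b4: attacked by Rb3; a5: attacked by Qb5; b5: attacked by Rb3.
Black has no legal moves → checkmate.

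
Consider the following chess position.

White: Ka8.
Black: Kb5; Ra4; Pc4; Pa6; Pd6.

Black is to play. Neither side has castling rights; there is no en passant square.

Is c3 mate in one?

After c3: white king on a8; in check: no.
White is not in check, so this cannot be checkmate.

no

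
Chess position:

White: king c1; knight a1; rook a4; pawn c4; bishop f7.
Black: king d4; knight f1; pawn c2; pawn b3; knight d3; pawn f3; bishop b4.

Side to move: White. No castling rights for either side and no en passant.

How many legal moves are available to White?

0

White to move; king on c1.
In check: yes, from the black knight on d3.
Legal moves: none.
Count: 0.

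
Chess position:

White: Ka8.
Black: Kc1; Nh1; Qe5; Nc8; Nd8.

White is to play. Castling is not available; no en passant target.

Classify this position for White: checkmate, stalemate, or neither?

White to move; white king on a8.
In check: no.
King squares — a7: attacked by Nc8; b7: attacked by Nd8; b8: attacked by Qe5.
Legal moves for White: none.
Not in check and no legal moves → stalemate.

stalemate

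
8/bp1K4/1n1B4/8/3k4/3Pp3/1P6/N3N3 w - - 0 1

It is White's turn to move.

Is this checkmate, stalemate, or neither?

White to move; white king on d7.
In check: yes, from the black knight on b6.
King squares — c6: attacked by Pb7; d6: own bishop; e6: available; c7: available; e7: available; c8: attacked by Nb6; d8: available; e8: available.
Legal moves for White: Ke8, Kd8, Ke7, Kc7, Ke6.
White is in check but has 5 legal moves → neither.

neither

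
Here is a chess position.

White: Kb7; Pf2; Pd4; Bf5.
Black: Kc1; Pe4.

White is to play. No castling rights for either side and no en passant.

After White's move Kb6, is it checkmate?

no

After Kb6: black king on c1; in check: no.
Black is not in check, so this cannot be checkmate.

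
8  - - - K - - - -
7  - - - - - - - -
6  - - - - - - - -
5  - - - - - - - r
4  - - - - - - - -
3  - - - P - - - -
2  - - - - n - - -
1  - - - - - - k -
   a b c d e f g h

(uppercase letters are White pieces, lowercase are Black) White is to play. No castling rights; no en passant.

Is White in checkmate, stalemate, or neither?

White to move; white king on d8.
In check: no.
Legal moves for White: Ke8, Kc8, Ke7, Kd7, Kc7, d4.
White has 6 legal moves and is not in check → neither.

neither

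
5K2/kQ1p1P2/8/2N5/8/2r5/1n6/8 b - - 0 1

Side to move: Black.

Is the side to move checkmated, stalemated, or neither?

checkmate

Black to move; black king on a7.
In check: yes, from the white queen on b7.
King squares — a6: attacked by Nc5; b6: attacked by Qb7; b7: attacked by Nc5; a8: attacked by Qb7; b8: attacked by Qb7.
Legal moves for Black: none.
In check with no legal moves → checkmate.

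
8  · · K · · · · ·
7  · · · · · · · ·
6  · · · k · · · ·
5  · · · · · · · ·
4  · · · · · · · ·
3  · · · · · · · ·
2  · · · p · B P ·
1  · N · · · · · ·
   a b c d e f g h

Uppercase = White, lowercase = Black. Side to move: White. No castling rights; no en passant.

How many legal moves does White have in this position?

White to move; king on c8.
In check: no.
Legal moves: Kd8, Kb8, Kb7, Ba7, Bb6, Bc5+, Bh4, Bd4, Bg3+, Be3, Bg1, Be1, Nc3, Na3, Nxd2, g3, g4.
Count: 17.

17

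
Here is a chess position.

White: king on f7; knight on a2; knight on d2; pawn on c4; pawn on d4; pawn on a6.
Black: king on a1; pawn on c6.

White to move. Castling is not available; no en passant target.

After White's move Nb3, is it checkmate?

no

After Nb3: black king on a1; in check: yes, from the white knight on b3.
Black has 3 legal replies: Kb2, Kxa2, Kb1.
In check but a legal move exists → not checkmate.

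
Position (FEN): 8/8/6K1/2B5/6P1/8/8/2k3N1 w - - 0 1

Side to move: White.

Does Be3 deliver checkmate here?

no

After Be3: black king on c1; in check: yes, from the white bishop on e3.
Black has 4 legal replies: Kc2, Kb2, Kd1, Kb1.
In check but a legal move exists → not checkmate.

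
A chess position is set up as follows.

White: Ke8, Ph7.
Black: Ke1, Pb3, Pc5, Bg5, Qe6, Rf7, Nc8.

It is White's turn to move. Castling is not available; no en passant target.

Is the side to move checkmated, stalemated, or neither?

White to move; white king on e8.
In check: yes, from the black queen on e6.
King squares — d7: attacked by Qe6; e7: attacked by Bg5; f7: attacked by Qe6; d8: attacked by Bg5; f8: attacked by Rf7.
Legal moves for White: none.
In check with no legal moves → checkmate.

checkmate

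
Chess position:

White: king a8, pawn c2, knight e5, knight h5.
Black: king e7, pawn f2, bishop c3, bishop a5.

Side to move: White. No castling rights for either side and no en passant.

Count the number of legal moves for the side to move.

15

White to move; king on a8.
In check: no.
Legal moves: Kb8, Kb7, Ka7, Ng7, Nf6, Nf4, Ng3, Nf7, Nd7, Ng6+, Nc6+, Ng4, Nc4, Nf3, Nd3.
Count: 15.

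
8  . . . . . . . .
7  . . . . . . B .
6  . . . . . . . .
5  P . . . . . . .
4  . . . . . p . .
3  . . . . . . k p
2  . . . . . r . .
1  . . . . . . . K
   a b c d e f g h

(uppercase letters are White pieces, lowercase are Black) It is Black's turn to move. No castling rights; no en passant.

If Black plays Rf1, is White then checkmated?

After Rf1: white king on h1; in check: yes, from the black rook on f1.
King squares — g1: attacked by Rf1; g2: attacked by Kg3; h2: attacked by Kg3.
White has no legal moves → checkmate.

yes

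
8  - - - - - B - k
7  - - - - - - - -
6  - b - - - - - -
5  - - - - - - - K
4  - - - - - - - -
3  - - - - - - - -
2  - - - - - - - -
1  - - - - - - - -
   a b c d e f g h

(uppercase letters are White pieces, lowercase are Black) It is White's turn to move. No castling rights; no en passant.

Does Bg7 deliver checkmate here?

no

After Bg7: black king on h8; in check: yes, from the white bishop on g7.
Black has 3 legal replies: Kg8, Kh7, Kxg7.
In check but a legal move exists → not checkmate.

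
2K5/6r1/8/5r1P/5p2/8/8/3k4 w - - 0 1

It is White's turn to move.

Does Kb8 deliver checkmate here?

After Kb8: black king on d1; in check: no.
Black is not in check, so this cannot be checkmate.

no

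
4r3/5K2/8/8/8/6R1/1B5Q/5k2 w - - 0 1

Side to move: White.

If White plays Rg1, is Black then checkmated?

yes

After Rg1: black king on f1; in check: yes, from the white rook on g1.
King squares — e1: attacked by Rg1; g1: attacked by Qh2; e2: attacked by Qh2; f2: attacked by Qh2; g2: attacked by Rg1.
Black has no legal moves → checkmate.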